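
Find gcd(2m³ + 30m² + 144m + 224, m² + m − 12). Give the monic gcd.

Apply the Euclidean algorithm:
  2m³ + 30m² + 144m + 224 = (2m + 28)(m² + m − 12) + (140m + 560)
  m² + m − 12 = ((1/140)m − 3/140)(140m + 560) + (0)
Last nonzero remainder: 140m + 560. Dividing through by 140 gives the monic gcd m + 4.

m + 4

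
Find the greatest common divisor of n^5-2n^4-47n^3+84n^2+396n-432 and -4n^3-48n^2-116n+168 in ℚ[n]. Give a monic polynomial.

Apply the Euclidean algorithm:
  n^5-2n^4-47n^3+84n^2+396n-432 = (-(1/4)n^2+(7/2)n-23)(-4n^3-48n^2-116n+168) + (-572n^2-2860n+3432)
  -4n^3-48n^2-116n+168 = ((1/143)n+7/143)(-572n^2-2860n+3432) + (0)
Last nonzero remainder: -572n^2-2860n+3432. Dividing through by -572 gives the monic gcd n^2+5n-6.

n^2+5n-6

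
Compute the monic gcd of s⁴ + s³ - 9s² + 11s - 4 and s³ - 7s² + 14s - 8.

s - 1

By polynomial division,
  s⁴ + s³ - 9s² + 11s - 4 = (s + 8)(s³ - 7s² + 14s - 8) + (33s² - 93s + 60)
  s³ - 7s² + 14s - 8 = ((1/33)s - 46/363)(33s² - 93s + 60) + ((48/121)s - 48/121)
  33s² - 93s + 60 = ((1331/16)s - 605/4)((48/121)s - 48/121) + (0)
Last nonzero remainder: (48/121)s - 48/121. Dividing through by 48/121 gives the monic gcd s - 1.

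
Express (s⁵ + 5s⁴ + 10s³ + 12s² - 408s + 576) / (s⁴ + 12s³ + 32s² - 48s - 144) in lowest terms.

(s³ + s² + 18s - 48)/(s² + 8s + 12)

By polynomial division,
  s⁵ + 5s⁴ + 10s³ + 12s² - 408s + 576 = (s - 7)(s⁴ + 12s³ + 32s² - 48s - 144) + (62s³ + 284s² - 600s - 432)
  s⁴ + 12s³ + 32s² - 48s - 144 = ((1/62)s + 115/961)(62s³ + 284s² - 600s - 432) + ((7392/961)s² + (29568/961)s - 88704/961)
  62s³ + 284s² - 600s - 432 = ((29791/3696)s + 2883/616)((7392/961)s² + (29568/961)s - 88704/961) + (0)
Last nonzero remainder: (7392/961)s² + (29568/961)s - 88704/961. Dividing through by 7392/961 gives the monic gcd s² + 4s - 12.
Cancel s² + 4s - 12 from numerator and denominator to get the reduced form.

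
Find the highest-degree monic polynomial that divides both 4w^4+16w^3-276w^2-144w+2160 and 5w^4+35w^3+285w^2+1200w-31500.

Apply the Euclidean algorithm:
  4w^4+16w^3-276w^2-144w+2160 = (4/5)(5w^4+35w^3+285w^2+1200w-31500) + (-12w^3-504w^2-1104w+27360)
  5w^4+35w^3+285w^2+1200w-31500 = (-(5/12)w+175/12)(-12w^3-504w^2-1104w+27360) + (7175w^2+28700w-430500)
  -12w^3-504w^2-1104w+27360 = (-(12/7175)w-456/7175)(7175w^2+28700w-430500) + (0)
Last nonzero remainder: 7175w^2+28700w-430500. Dividing through by 7175 gives the monic gcd w^2+4w-60.

w^2+4w-60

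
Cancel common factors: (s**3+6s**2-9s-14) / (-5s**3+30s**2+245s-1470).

(-s**2+s+2)/(5s**2-65s+210)

Repeated division with remainder:
  s**3+6s**2-9s-14 = (-1/5)(-5s**3+30s**2+245s-1470) + (12s**2+40s-308)
  -5s**3+30s**2+245s-1470 = (-(5/12)s+35/9)(12s**2+40s-308) + (-(350/9)s-2450/9)
  12s**2+40s-308 = (-(54/175)s+198/175)(-(350/9)s-2450/9) + (0)
Last nonzero remainder: -(350/9)s-2450/9. Dividing through by -350/9 gives the monic gcd s+7.
Cancel s+7 from numerator and denominator to get the reduced form.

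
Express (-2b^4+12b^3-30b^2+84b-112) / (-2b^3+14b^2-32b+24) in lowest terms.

Repeated division with remainder:
  -2b^4+12b^3-30b^2+84b-112 = (b+1)(-2b^3+14b^2-32b+24) + (-12b^2+92b-136)
  -2b^3+14b^2-32b+24 = ((1/6)b+1/9)(-12b^2+92b-136) + (-(176/9)b+352/9)
  -12b^2+92b-136 = ((27/44)b-153/44)(-(176/9)b+352/9) + (0)
Last nonzero remainder: -(176/9)b+352/9. Dividing through by -176/9 gives the monic gcd b-2.
Cancel b-2 from numerator and denominator to get the reduced form.

(b^3-4b^2+7b-28)/(b^2-5b+6)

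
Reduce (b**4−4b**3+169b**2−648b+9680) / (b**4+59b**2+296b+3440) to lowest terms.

Euclidean algorithm in ℚ[b]:
  b**4−4b**3+169b**2−648b+9680 = (b**4+59b**2+296b+3440) + (−4b**3+110b**2−944b+6240)
  b**4+59b**2+296b+3440 = (−(1/4)b−55/8)(−4b**3+110b**2−944b+6240) + ((2317/4)b**2−4634b+46340)
  −4b**3+110b**2−944b+6240 = (−(16/2317)b+312/2317)((2317/4)b**2−4634b+46340) + (0)
Last nonzero remainder: (2317/4)b**2−4634b+46340. Dividing through by 2317/4 gives the monic gcd b**2−8b+80.
Cancel b**2−8b+80 from numerator and denominator to get the reduced form.

(b**2+4b+121)/(b**2+8b+43)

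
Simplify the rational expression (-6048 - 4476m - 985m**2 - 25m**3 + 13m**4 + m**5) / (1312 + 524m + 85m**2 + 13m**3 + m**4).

Euclidean algorithm in ℚ[m]:
  m**5 + 13m**4 - 25m**3 - 985m**2 - 4476m - 6048 = (m)(m**4 + 13m**3 + 85m**2 + 524m + 1312) + (-110m**3 - 1509m**2 - 5788m - 6048)
  m**4 + 13m**3 + 85m**2 + 524m + 1312 = (-(1/110)m + 79/12100)(-110m**3 - 1509m**2 - 5788m - 6048) + ((511031/12100)m**2 + (1533093/3025)m + 4088248/3025)
  -110m**3 - 1509m**2 - 5788m - 6048 = (-(1331000/511031)m - 2286900/511031)((511031/12100)m**2 + (1533093/3025)m + 4088248/3025) + (0)
Last nonzero remainder: (511031/12100)m**2 + (1533093/3025)m + 4088248/3025. Dividing through by 511031/12100 gives the monic gcd m**2 + 12m + 32.
Cancel m**2 + 12m + 32 from numerator and denominator to get the reduced form.

(-189 - 69m + m**2 + m**3)/(41 + m + m**2)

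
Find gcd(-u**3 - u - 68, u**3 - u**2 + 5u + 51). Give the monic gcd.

u**2 - 4u + 17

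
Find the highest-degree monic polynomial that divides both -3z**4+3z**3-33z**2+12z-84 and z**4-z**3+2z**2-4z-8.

z**2+4

Repeated division with remainder:
  -3z**4+3z**3-33z**2+12z-84 = (-3)(z**4-z**3+2z**2-4z-8) + (-27z**2-108)
  z**4-z**3+2z**2-4z-8 = (-(1/27)z**2+(1/27)z+2/27)(-27z**2-108) + (0)
Last nonzero remainder: -27z**2-108. Dividing through by -27 gives the monic gcd z**2+4.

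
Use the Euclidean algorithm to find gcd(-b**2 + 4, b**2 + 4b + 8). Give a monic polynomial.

By polynomial division,
  -b**2 + 4 = (-1)(b**2 + 4b + 8) + (4b + 12)
  b**2 + 4b + 8 = ((1/4)b + 1/4)(4b + 12) + (5)
  4b + 12 = ((4/5)b + 12/5)(5) + (0)
The last nonzero remainder is the constant 5, so the polynomials are coprime and gcd = 1.

1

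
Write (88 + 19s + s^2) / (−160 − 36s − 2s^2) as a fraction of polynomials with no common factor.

Apply the Euclidean algorithm:
  s^2 + 19s + 88 = (−1/2)(−2s^2 − 36s − 160) + (s + 8)
  −2s^2 − 36s − 160 = (−2s − 20)(s + 8) + (0)
The last nonzero remainder s + 8 is already monic.
Cancel s + 8 from numerator and denominator to get the reduced form.

(−11 − s)/(20 + 2s)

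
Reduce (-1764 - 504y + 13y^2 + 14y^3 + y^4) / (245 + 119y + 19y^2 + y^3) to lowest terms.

(-36 + y^2)/(5 + y)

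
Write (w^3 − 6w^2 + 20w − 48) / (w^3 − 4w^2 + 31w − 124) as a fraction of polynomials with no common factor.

Euclidean algorithm in ℚ[w]:
  w^3 − 6w^2 + 20w − 48 = (w^3 − 4w^2 + 31w − 124) + (−2w^2 − 11w + 76)
  w^3 − 4w^2 + 31w − 124 = (−(1/2)w + 19/4)(−2w^2 − 11w + 76) + ((485/4)w − 485)
  −2w^2 − 11w + 76 = (−(8/485)w − 76/485)((485/4)w − 485) + (0)
Last nonzero remainder: (485/4)w − 485. Dividing through by 485/4 gives the monic gcd w − 4.
Cancel w − 4 from numerator and denominator to get the reduced form.

(w^2 − 2w + 12)/(w^2 + 31)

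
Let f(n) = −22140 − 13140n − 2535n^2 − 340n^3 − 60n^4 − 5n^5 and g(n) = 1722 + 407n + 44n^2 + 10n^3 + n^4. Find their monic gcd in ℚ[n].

246 + 23n + 3n^2 + n^3

Euclidean algorithm in ℚ[n]:
  −5n^5 − 60n^4 − 340n^3 − 2535n^2 − 13140n − 22140 = (−5n − 10)(n^4 + 10n^3 + 44n^2 + 407n + 1722) + (−20n^3 − 60n^2 − 460n − 4920)
  n^4 + 10n^3 + 44n^2 + 407n + 1722 = (−(1/20)n − 7/20)(−20n^3 − 60n^2 − 460n − 4920) + (0)
Last nonzero remainder: −20n^3 − 60n^2 − 460n − 4920. Dividing through by −20 gives the monic gcd n^3 + 3n^2 + 23n + 246.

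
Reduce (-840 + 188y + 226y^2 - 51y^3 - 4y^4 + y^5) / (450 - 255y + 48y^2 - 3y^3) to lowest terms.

(28 + 4y - 7y^2 - y^3)/(-15 + 3y)

Repeated division with remainder:
  y^5 - 4y^4 - 51y^3 + 226y^2 + 188y - 840 = (-(1/3)y^2 - 4y - 56/3)(-3y^3 + 48y^2 - 255y + 450) + (252y^2 - 2772y + 7560)
  -3y^3 + 48y^2 - 255y + 450 = (-(1/84)y + 5/84)(252y^2 - 2772y + 7560) + (0)
Last nonzero remainder: 252y^2 - 2772y + 7560. Dividing through by 252 gives the monic gcd y^2 - 11y + 30.
Cancel y^2 - 11y + 30 from numerator and denominator to get the reduced form.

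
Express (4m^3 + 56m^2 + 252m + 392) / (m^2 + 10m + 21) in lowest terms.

Euclidean algorithm in ℚ[m]:
  4m^3 + 56m^2 + 252m + 392 = (4m + 16)(m^2 + 10m + 21) + (8m + 56)
  m^2 + 10m + 21 = ((1/8)m + 3/8)(8m + 56) + (0)
Last nonzero remainder: 8m + 56. Dividing through by 8 gives the monic gcd m + 7.
Cancel m + 7 from numerator and denominator to get the reduced form.

(4m^2 + 28m + 56)/(m + 3)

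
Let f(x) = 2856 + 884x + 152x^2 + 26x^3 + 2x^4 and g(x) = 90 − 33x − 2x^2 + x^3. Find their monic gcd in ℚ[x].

By polynomial division,
  2x^4 + 26x^3 + 152x^2 + 884x + 2856 = (2x + 30)(x^3 − 2x^2 − 33x + 90) + (278x^2 + 1694x + 156)
  x^3 − 2x^2 − 33x + 90 = ((1/278)x − 1125/38642)(278x^2 + 1694x + 156) + ((304440/19321)x + 1826640/19321)
  278x^2 + 1694x + 156 = ((2685619/152220)x + 251173/152220)((304440/19321)x + 1826640/19321) + (0)
Last nonzero remainder: (304440/19321)x + 1826640/19321. Dividing through by 304440/19321 gives the monic gcd x + 6.

6 + x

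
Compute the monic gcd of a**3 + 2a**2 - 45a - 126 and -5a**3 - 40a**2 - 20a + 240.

a + 6

Euclidean algorithm in ℚ[a]:
  a**3 + 2a**2 - 45a - 126 = (-1/5)(-5a**3 - 40a**2 - 20a + 240) + (-6a**2 - 49a - 78)
  -5a**3 - 40a**2 - 20a + 240 = ((5/6)a - 5/36)(-6a**2 - 49a - 78) + ((1375/36)a + 1375/6)
  -6a**2 - 49a - 78 = (-(216/1375)a - 468/1375)((1375/36)a + 1375/6) + (0)
Last nonzero remainder: (1375/36)a + 1375/6. Dividing through by 1375/36 gives the monic gcd a + 6.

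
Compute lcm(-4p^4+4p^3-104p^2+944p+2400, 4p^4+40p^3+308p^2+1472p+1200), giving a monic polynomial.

p^6+6p^5+25p^4-60p^3-2096p^2-5616p-3600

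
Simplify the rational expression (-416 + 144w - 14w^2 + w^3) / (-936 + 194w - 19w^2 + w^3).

Repeated division with remainder:
  w^3 - 14w^2 + 144w - 416 = (w^3 - 19w^2 + 194w - 936) + (5w^2 - 50w + 520)
  w^3 - 19w^2 + 194w - 936 = ((1/5)w - 9/5)(5w^2 - 50w + 520) + (0)
Last nonzero remainder: 5w^2 - 50w + 520. Dividing through by 5 gives the monic gcd w^2 - 10w + 104.
Cancel w^2 - 10w + 104 from numerator and denominator to get the reduced form.

(-4 + w)/(-9 + w)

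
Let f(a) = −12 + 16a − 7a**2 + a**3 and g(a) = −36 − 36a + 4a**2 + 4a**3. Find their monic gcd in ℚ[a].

−3 + a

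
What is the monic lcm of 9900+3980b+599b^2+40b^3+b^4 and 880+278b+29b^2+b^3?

Euclidean algorithm in ℚ[b]:
  b^4+40b^3+599b^2+3980b+9900 = (b+11)(b^3+29b^2+278b+880) + (2b^2+42b+220)
  b^3+29b^2+278b+880 = ((1/2)b+4)(2b^2+42b+220) + (0)
Last nonzero remainder: 2b^2+42b+220. Dividing through by 2 gives the monic gcd b^2+21b+110.
Then lcm(f, g) = f·g / gcd(f, g); expanding and making the result monic gives the answer.

79200+41740b+8772b^2+919b^3+48b^4+b^5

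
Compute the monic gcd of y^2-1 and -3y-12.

1

By polynomial division,
  y^2-1 = (-(1/3)y+4/3)(-3y-12) + (15)
  -3y-12 = (-(1/5)y-4/5)(15) + (0)
The last nonzero remainder is the constant 15, so the polynomials are coprime and gcd = 1.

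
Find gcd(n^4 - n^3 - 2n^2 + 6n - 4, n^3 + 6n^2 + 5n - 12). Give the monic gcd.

n - 1

By polynomial division,
  n^4 - n^3 - 2n^2 + 6n - 4 = (n - 7)(n^3 + 6n^2 + 5n - 12) + (35n^2 + 53n - 88)
  n^3 + 6n^2 + 5n - 12 = ((1/35)n + 157/1225)(35n^2 + 53n - 88) + ((884/1225)n - 884/1225)
  35n^2 + 53n - 88 = ((42875/884)n + 26950/221)((884/1225)n - 884/1225) + (0)
Last nonzero remainder: (884/1225)n - 884/1225. Dividing through by 884/1225 gives the monic gcd n - 1.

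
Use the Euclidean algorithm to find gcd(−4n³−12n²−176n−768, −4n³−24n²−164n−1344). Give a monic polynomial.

By polynomial division,
  −4n³−12n²−176n−768 = (−4n³−24n²−164n−1344) + (12n²−12n+576)
  −4n³−24n²−164n−1344 = (−(1/3)n−7/3)(12n²−12n+576) + (0)
Last nonzero remainder: 12n²−12n+576. Dividing through by 12 gives the monic gcd n²−n+48.

n²−n+48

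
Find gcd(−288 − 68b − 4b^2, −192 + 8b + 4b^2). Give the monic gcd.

8 + b

Apply the Euclidean algorithm:
  −4b^2 − 68b − 288 = (−1)(4b^2 + 8b − 192) + (−60b − 480)
  4b^2 + 8b − 192 = (−(1/15)b + 2/5)(−60b − 480) + (0)
Last nonzero remainder: −60b − 480. Dividing through by −60 gives the monic gcd b + 8.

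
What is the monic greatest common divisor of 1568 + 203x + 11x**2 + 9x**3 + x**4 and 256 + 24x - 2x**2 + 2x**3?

By polynomial division,
  x**4 + 9x**3 + 11x**2 + 203x + 1568 = ((1/2)x + 5)(2x**3 - 2x**2 + 24x + 256) + (9x**2 - 45x + 288)
  2x**3 - 2x**2 + 24x + 256 = ((2/9)x + 8/9)(9x**2 - 45x + 288) + (0)
Last nonzero remainder: 9x**2 - 45x + 288. Dividing through by 9 gives the monic gcd x**2 - 5x + 32.

32 - 5x + x**2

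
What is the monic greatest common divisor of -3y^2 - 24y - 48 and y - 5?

1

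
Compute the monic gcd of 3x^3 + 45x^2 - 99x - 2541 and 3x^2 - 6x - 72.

1

Repeated division with remainder:
  3x^3 + 45x^2 - 99x - 2541 = (x + 17)(3x^2 - 6x - 72) + (75x - 1317)
  3x^2 - 6x - 72 = ((1/25)x + 389/625)(75x - 1317) + (467313/625)
  75x - 1317 = ((15625/155771)x - 274375/155771)(467313/625) + (0)
The last nonzero remainder is the constant 467313/625, so the polynomials are coprime and gcd = 1.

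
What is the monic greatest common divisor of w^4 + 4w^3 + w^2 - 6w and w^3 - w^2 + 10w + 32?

Repeated division with remainder:
  w^4 + 4w^3 + w^2 - 6w = (w + 5)(w^3 - w^2 + 10w + 32) + (-4w^2 - 88w - 160)
  w^3 - w^2 + 10w + 32 = (-(1/4)w + 23/4)(-4w^2 - 88w - 160) + (476w + 952)
  -4w^2 - 88w - 160 = (-(1/119)w - 20/119)(476w + 952) + (0)
Last nonzero remainder: 476w + 952. Dividing through by 476 gives the monic gcd w + 2.

w + 2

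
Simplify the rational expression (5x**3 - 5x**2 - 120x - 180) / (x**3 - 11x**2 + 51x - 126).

(5x**2 + 25x + 30)/(x**2 - 5x + 21)

Repeated division with remainder:
  5x**3 - 5x**2 - 120x - 180 = (5)(x**3 - 11x**2 + 51x - 126) + (50x**2 - 375x + 450)
  x**3 - 11x**2 + 51x - 126 = ((1/50)x - 7/100)(50x**2 - 375x + 450) + ((63/4)x - 189/2)
  50x**2 - 375x + 450 = ((200/63)x - 100/21)((63/4)x - 189/2) + (0)
Last nonzero remainder: (63/4)x - 189/2. Dividing through by 63/4 gives the monic gcd x - 6.
Cancel x - 6 from numerator and denominator to get the reduced form.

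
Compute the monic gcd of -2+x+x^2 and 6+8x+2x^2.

1

Apply the Euclidean algorithm:
  x^2+x-2 = (1/2)(2x^2+8x+6) + (-3x-5)
  2x^2+8x+6 = (-(2/3)x-14/9)(-3x-5) + (-16/9)
  -3x-5 = ((27/16)x+45/16)(-16/9) + (0)
The last nonzero remainder is the constant -16/9, so the polynomials are coprime and gcd = 1.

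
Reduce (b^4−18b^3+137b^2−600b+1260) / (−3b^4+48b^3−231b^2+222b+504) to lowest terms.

(−b^2+5b−30)/(3b^2−9b−12)

Repeated division with remainder:
  b^4−18b^3+137b^2−600b+1260 = (−1/3)(−3b^4+48b^3−231b^2+222b+504) + (−2b^3+60b^2−526b+1428)
  −3b^4+48b^3−231b^2+222b+504 = ((3/2)b+21)(−2b^3+60b^2−526b+1428) + (−702b^2+9126b−29484)
  −2b^3+60b^2−526b+1428 = ((1/351)b−17/351)(−702b^2+9126b−29484) + (0)
Last nonzero remainder: −702b^2+9126b−29484. Dividing through by −702 gives the monic gcd b^2−13b+42.
Cancel b^2−13b+42 from numerator and denominator to get the reduced form.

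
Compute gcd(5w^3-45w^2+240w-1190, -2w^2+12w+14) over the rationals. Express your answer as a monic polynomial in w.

w-7

Euclidean algorithm in ℚ[w]:
  5w^3-45w^2+240w-1190 = (-(5/2)w+15/2)(-2w^2+12w+14) + (185w-1295)
  -2w^2+12w+14 = (-(2/185)w-2/185)(185w-1295) + (0)
Last nonzero remainder: 185w-1295. Dividing through by 185 gives the monic gcd w-7.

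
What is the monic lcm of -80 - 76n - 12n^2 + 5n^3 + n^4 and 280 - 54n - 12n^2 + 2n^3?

560 + 452n + 8n^2 - 47n^3 - 2n^4 + n^5

Euclidean algorithm in ℚ[n]:
  n^4 + 5n^3 - 12n^2 - 76n - 80 = ((1/2)n + 11/2)(2n^3 - 12n^2 - 54n + 280) + (81n^2 + 81n - 1620)
  2n^3 - 12n^2 - 54n + 280 = ((2/81)n - 14/81)(81n^2 + 81n - 1620) + (0)
Last nonzero remainder: 81n^2 + 81n - 1620. Dividing through by 81 gives the monic gcd n^2 + n - 20.
Then lcm(f, g) = f·g / gcd(f, g); expanding and making the result monic gives the answer.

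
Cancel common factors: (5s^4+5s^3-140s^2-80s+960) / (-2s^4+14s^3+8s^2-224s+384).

(-5s-20)/(2s-8)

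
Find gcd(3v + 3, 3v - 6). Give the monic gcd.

Apply the Euclidean algorithm:
  3v + 3 = (3v - 6) + (9)
  3v - 6 = ((1/3)v - 2/3)(9) + (0)
The last nonzero remainder is the constant 9, so the polynomials are coprime and gcd = 1.

1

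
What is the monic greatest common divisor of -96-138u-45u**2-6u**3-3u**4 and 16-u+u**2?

16-u+u**2

Euclidean algorithm in ℚ[u]:
  -3u**4-6u**3-45u**2-138u-96 = (-3u**2-9u-6)(u**2-u+16) + (0)
The last nonzero remainder u**2-u+16 is already monic.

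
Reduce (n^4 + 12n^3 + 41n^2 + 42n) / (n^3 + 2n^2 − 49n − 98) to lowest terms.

(n^2 + 3n)/(n − 7)

By polynomial division,
  n^4 + 12n^3 + 41n^2 + 42n = (n + 10)(n^3 + 2n^2 − 49n − 98) + (70n^2 + 630n + 980)
  n^3 + 2n^2 − 49n − 98 = ((1/70)n − 1/10)(70n^2 + 630n + 980) + (0)
Last nonzero remainder: 70n^2 + 630n + 980. Dividing through by 70 gives the monic gcd n^2 + 9n + 14.
Cancel n^2 + 9n + 14 from numerator and denominator to get the reduced form.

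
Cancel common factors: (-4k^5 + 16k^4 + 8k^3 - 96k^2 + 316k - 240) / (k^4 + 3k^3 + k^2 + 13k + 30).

(-4k^2 + 20k - 16)/(k + 2)

Repeated division with remainder:
  -4k^5 + 16k^4 + 8k^3 - 96k^2 + 316k - 240 = (-4k + 28)(k^4 + 3k^3 + k^2 + 13k + 30) + (-72k^3 - 72k^2 + 72k - 1080)
  k^4 + 3k^3 + k^2 + 13k + 30 = (-(1/72)k - 1/36)(-72k^3 - 72k^2 + 72k - 1080) + (0)
Last nonzero remainder: -72k^3 - 72k^2 + 72k - 1080. Dividing through by -72 gives the monic gcd k^3 + k^2 - k + 15.
Cancel k^3 + k^2 - k + 15 from numerator and denominator to get the reduced form.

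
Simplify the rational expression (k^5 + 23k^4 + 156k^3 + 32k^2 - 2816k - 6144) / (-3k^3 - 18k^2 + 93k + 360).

(-k^3 - 12k^2 + 256)/(3k - 15)

Euclidean algorithm in ℚ[k]:
  k^5 + 23k^4 + 156k^3 + 32k^2 - 2816k - 6144 = (-(1/3)k^2 - (17/3)k - 85/3)(-3k^3 - 18k^2 + 93k + 360) + (169k^2 + 1859k + 4056)
  -3k^3 - 18k^2 + 93k + 360 = (-(3/169)k + 15/169)(169k^2 + 1859k + 4056) + (0)
Last nonzero remainder: 169k^2 + 1859k + 4056. Dividing through by 169 gives the monic gcd k^2 + 11k + 24.
Cancel k^2 + 11k + 24 from numerator and denominator to get the reduced form.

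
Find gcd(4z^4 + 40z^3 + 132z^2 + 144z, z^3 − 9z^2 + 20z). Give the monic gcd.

z

Repeated division with remainder:
  4z^4 + 40z^3 + 132z^2 + 144z = (4z + 76)(z^3 − 9z^2 + 20z) + (736z^2 − 1376z)
  z^3 − 9z^2 + 20z = ((1/736)z − 41/4232)(736z^2 − 1376z) + ((3528/529)z)
  736z^2 − 1376z = ((48668/441)z − 90988/441)((3528/529)z) + (0)
Last nonzero remainder: (3528/529)z. Dividing through by 3528/529 gives the monic gcd z.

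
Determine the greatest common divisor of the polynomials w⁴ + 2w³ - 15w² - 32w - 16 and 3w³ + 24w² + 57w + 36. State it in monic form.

w² + 5w + 4

Repeated division with remainder:
  w⁴ + 2w³ - 15w² - 32w - 16 = ((1/3)w - 2)(3w³ + 24w² + 57w + 36) + (14w² + 70w + 56)
  3w³ + 24w² + 57w + 36 = ((3/14)w + 9/14)(14w² + 70w + 56) + (0)
Last nonzero remainder: 14w² + 70w + 56. Dividing through by 14 gives the monic gcd w² + 5w + 4.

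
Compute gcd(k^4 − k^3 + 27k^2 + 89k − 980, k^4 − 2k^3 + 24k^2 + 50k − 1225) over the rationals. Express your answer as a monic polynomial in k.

k^3 + 3k^2 + 39k + 245

Repeated division with remainder:
  k^4 − k^3 + 27k^2 + 89k − 980 = (k^4 − 2k^3 + 24k^2 + 50k − 1225) + (k^3 + 3k^2 + 39k + 245)
  k^4 − 2k^3 + 24k^2 + 50k − 1225 = (k − 5)(k^3 + 3k^2 + 39k + 245) + (0)
The last nonzero remainder k^3 + 3k^2 + 39k + 245 is already monic.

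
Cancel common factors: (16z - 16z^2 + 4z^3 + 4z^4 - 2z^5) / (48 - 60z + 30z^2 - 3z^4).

Euclidean algorithm in ℚ[z]:
  -2z^5 + 4z^4 + 4z^3 - 16z^2 + 16z = ((2/3)z - 4/3)(-3z^4 + 30z^2 - 60z + 48) + (-16z^3 + 64z^2 - 96z + 64)
  -3z^4 + 30z^2 - 60z + 48 = ((3/16)z + 3/4)(-16z^3 + 64z^2 - 96z + 64) + (0)
Last nonzero remainder: -16z^3 + 64z^2 - 96z + 64. Dividing through by -16 gives the monic gcd z^3 - 4z^2 + 6z - 4.
Cancel z^3 - 4z^2 + 6z - 4 from numerator and denominator to get the reduced form.

(4z + 2z^2)/(12 + 3z)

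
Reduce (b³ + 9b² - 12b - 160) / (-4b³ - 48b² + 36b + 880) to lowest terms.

(-b - 8)/(4b + 44)

Apply the Euclidean algorithm:
  b³ + 9b² - 12b - 160 = (-1/4)(-4b³ - 48b² + 36b + 880) + (-3b² - 3b + 60)
  -4b³ - 48b² + 36b + 880 = ((4/3)b + 44/3)(-3b² - 3b + 60) + (0)
Last nonzero remainder: -3b² - 3b + 60. Dividing through by -3 gives the monic gcd b² + b - 20.
Cancel b² + b - 20 from numerator and denominator to get the reduced form.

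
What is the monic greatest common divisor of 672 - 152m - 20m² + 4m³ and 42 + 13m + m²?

By polynomial division,
  4m³ - 20m² - 152m + 672 = (4m - 72)(m² + 13m + 42) + (616m + 3696)
  m² + 13m + 42 = ((1/616)m + 1/88)(616m + 3696) + (0)
Last nonzero remainder: 616m + 3696. Dividing through by 616 gives the monic gcd m + 6.

6 + m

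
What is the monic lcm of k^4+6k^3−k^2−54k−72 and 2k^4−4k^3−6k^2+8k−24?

Apply the Euclidean algorithm:
  k^4+6k^3−k^2−54k−72 = (1/2)(2k^4−4k^3−6k^2+8k−24) + (8k^3+2k^2−58k−60)
  2k^4−4k^3−6k^2+8k−24 = ((1/4)k−9/16)(8k^3+2k^2−58k−60) + ((77/8)k^2−(77/8)k−231/4)
  8k^3+2k^2−58k−60 = ((64/77)k+80/77)((77/8)k^2−(77/8)k−231/4) + (0)
Last nonzero remainder: (77/8)k^2−(77/8)k−231/4. Dividing through by 77/8 gives the monic gcd k^2−k−6.
Then lcm(f, g) = f·g / gcd(f, g); expanding and making the result monic gives the answer.

k^6+5k^5−5k^4−41k^3−20k^2−36k−144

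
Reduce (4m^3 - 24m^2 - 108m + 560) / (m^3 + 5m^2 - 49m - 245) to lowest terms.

(4m - 16)/(m + 7)

Apply the Euclidean algorithm:
  4m^3 - 24m^2 - 108m + 560 = (4)(m^3 + 5m^2 - 49m - 245) + (-44m^2 + 88m + 1540)
  m^3 + 5m^2 - 49m - 245 = (-(1/44)m - 7/44)(-44m^2 + 88m + 1540) + (0)
Last nonzero remainder: -44m^2 + 88m + 1540. Dividing through by -44 gives the monic gcd m^2 - 2m - 35.
Cancel m^2 - 2m - 35 from numerator and denominator to get the reduced form.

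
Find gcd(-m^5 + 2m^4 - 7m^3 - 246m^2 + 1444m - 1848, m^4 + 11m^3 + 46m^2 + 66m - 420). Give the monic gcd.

m^2 + 5m - 14

Euclidean algorithm in ℚ[m]:
  -m^5 + 2m^4 - 7m^3 - 246m^2 + 1444m - 1848 = (-m + 13)(m^4 + 11m^3 + 46m^2 + 66m - 420) + (-104m^3 - 778m^2 + 166m + 3612)
  m^4 + 11m^3 + 46m^2 + 66m - 420 = (-(1/104)m - 183/5408)(-104m^3 - 778m^2 + 166m + 3612) + ((57513/2704)m^2 + (287565/2704)m - 402591/1352)
  -104m^3 - 778m^2 + 166m + 3612 = (-(281216/57513)m - 232544/19171)((57513/2704)m^2 + (287565/2704)m - 402591/1352) + (0)
Last nonzero remainder: (57513/2704)m^2 + (287565/2704)m - 402591/1352. Dividing through by 57513/2704 gives the monic gcd m^2 + 5m - 14.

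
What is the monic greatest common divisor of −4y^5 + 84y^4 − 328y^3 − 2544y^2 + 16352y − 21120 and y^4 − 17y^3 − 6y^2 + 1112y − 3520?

y^3 − 25y^2 + 194y − 440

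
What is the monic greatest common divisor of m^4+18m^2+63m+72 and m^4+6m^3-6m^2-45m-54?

m^2+3m+3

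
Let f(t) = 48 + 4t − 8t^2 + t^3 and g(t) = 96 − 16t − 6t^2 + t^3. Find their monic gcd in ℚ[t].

Repeated division with remainder:
  t^3 − 8t^2 + 4t + 48 = (t^3 − 6t^2 − 16t + 96) + (−2t^2 + 20t − 48)
  t^3 − 6t^2 − 16t + 96 = (−(1/2)t − 2)(−2t^2 + 20t − 48) + (0)
Last nonzero remainder: −2t^2 + 20t − 48. Dividing through by −2 gives the monic gcd t^2 − 10t + 24.

24 − 10t + t^2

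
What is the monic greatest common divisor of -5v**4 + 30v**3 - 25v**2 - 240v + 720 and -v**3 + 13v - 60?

Repeated division with remainder:
  -5v**4 + 30v**3 - 25v**2 - 240v + 720 = (5v - 30)(-v**3 + 13v - 60) + (-90v**2 + 450v - 1080)
  -v**3 + 13v - 60 = ((1/90)v + 1/18)(-90v**2 + 450v - 1080) + (0)
Last nonzero remainder: -90v**2 + 450v - 1080. Dividing through by -90 gives the monic gcd v**2 - 5v + 12.

v**2 - 5v + 12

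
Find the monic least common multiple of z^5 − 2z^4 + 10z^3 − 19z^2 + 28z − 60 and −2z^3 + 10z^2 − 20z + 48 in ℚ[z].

By polynomial division,
  z^5 − 2z^4 + 10z^3 − 19z^2 + 28z − 60 = (−(1/2)z^2 − (3/2)z − 15/2)(−2z^3 + 10z^2 − 20z + 48) + (50z^2 − 50z + 300)
  −2z^3 + 10z^2 − 20z + 48 = (−(1/25)z + 4/25)(50z^2 − 50z + 300) + (0)
Last nonzero remainder: 50z^2 − 50z + 300. Dividing through by 50 gives the monic gcd z^2 − z + 6.
Then lcm(f, g) = f·g / gcd(f, g); expanding and making the result monic gives the answer.

z^6 − 6z^5 + 18z^4 − 59z^3 + 104z^2 − 172z + 240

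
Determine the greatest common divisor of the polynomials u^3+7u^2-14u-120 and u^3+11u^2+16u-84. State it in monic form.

u+6

Apply the Euclidean algorithm:
  u^3+7u^2-14u-120 = (u^3+11u^2+16u-84) + (-4u^2-30u-36)
  u^3+11u^2+16u-84 = (-(1/4)u-7/8)(-4u^2-30u-36) + (-(77/4)u-231/2)
  -4u^2-30u-36 = ((16/77)u+24/77)(-(77/4)u-231/2) + (0)
Last nonzero remainder: -(77/4)u-231/2. Dividing through by -77/4 gives the monic gcd u+6.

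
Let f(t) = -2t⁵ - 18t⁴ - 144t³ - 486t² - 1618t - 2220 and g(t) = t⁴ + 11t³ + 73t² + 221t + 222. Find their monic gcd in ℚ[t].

t³ + 8t² + 49t + 74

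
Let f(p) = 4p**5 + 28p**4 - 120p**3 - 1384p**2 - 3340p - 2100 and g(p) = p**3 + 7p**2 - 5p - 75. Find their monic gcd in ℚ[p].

p**2 + 10p + 25

Euclidean algorithm in ℚ[p]:
  4p**5 + 28p**4 - 120p**3 - 1384p**2 - 3340p - 2100 = (4p**2 - 100)(p**3 + 7p**2 - 5p - 75) + (-384p**2 - 3840p - 9600)
  p**3 + 7p**2 - 5p - 75 = (-(1/384)p + 1/128)(-384p**2 - 3840p - 9600) + (0)
Last nonzero remainder: -384p**2 - 3840p - 9600. Dividing through by -384 gives the monic gcd p**2 + 10p + 25.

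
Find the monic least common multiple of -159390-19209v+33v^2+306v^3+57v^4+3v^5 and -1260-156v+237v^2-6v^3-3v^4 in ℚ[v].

Repeated division with remainder:
  3v^5+57v^4+306v^3+33v^2-19209v-159390 = (-v-17)(-3v^4-6v^3+237v^2-156v-1260) + (441v^3+3906v^2-23121v-180810)
  -3v^4-6v^3+237v^2-156v-1260 = (-(1/147)v+16/343)(441v^3+3906v^2-23121v-180810) + (-(5022/49)v^2-(15066/49)v+50220/7)
  441v^3+3906v^2-23121v-180810 = (-(2401/558)v-14063/558)(-(5022/49)v^2-(15066/49)v+50220/7) + (0)
Last nonzero remainder: -(5022/49)v^2-(15066/49)v+50220/7. Dividing through by -5022/49 gives the monic gcd v^2+3v-70.
Then lcm(f, g) = f·g / gcd(f, g); expanding and making the result monic gives the answer.

318780+91548v-46793v^2-7026v^3-205v^4+77v^5+18v^6+v^7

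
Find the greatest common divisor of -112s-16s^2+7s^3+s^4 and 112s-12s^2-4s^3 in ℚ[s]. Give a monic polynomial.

-28s+3s^2+s^3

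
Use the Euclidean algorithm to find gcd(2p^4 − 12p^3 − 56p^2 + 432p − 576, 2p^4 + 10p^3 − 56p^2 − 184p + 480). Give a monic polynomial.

Apply the Euclidean algorithm:
  2p^4 − 12p^3 − 56p^2 + 432p − 576 = (2p^4 + 10p^3 − 56p^2 − 184p + 480) + (−22p^3 + 616p − 1056)
  2p^4 + 10p^3 − 56p^2 − 184p + 480 = (−(1/11)p − 5/11)(−22p^3 + 616p − 1056) + (0)
Last nonzero remainder: −22p^3 + 616p − 1056. Dividing through by −22 gives the monic gcd p^3 − 28p + 48.

p^3 − 28p + 48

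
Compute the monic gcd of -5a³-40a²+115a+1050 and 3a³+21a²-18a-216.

a+6

Repeated division with remainder:
  -5a³-40a²+115a+1050 = (-5/3)(3a³+21a²-18a-216) + (-5a²+85a+690)
  3a³+21a²-18a-216 = (-(3/5)a-72/5)(-5a²+85a+690) + (1620a+9720)
  -5a²+85a+690 = (-(1/324)a+23/324)(1620a+9720) + (0)
Last nonzero remainder: 1620a+9720. Dividing through by 1620 gives the monic gcd a+6.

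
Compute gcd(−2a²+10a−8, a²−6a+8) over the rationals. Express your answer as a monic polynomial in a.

By polynomial division,
  −2a²+10a−8 = (−2)(a²−6a+8) + (−2a+8)
  a²−6a+8 = (−(1/2)a+1)(−2a+8) + (0)
Last nonzero remainder: −2a+8. Dividing through by −2 gives the monic gcd a−4.

a−4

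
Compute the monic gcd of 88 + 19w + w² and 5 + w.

1

Apply the Euclidean algorithm:
  w² + 19w + 88 = (w + 14)(w + 5) + (18)
  w + 5 = ((1/18)w + 5/18)(18) + (0)
The last nonzero remainder is the constant 18, so the polynomials are coprime and gcd = 1.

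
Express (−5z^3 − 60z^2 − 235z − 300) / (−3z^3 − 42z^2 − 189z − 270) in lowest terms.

(5z + 20)/(3z + 18)

By polynomial division,
  −5z^3 − 60z^2 − 235z − 300 = (5/3)(−3z^3 − 42z^2 − 189z − 270) + (10z^2 + 80z + 150)
  −3z^3 − 42z^2 − 189z − 270 = (−(3/10)z − 9/5)(10z^2 + 80z + 150) + (0)
Last nonzero remainder: 10z^2 + 80z + 150. Dividing through by 10 gives the monic gcd z^2 + 8z + 15.
Cancel z^2 + 8z + 15 from numerator and denominator to get the reduced form.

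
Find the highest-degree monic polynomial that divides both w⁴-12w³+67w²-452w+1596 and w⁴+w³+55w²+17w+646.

w²+w+38

Repeated division with remainder:
  w⁴-12w³+67w²-452w+1596 = (w⁴+w³+55w²+17w+646) + (-13w³+12w²-469w+950)
  w⁴+w³+55w²+17w+646 = (-(1/13)w-25/169)(-13w³+12w²-469w+950) + ((3498/169)w²+(3498/169)w+132924/169)
  -13w³+12w²-469w+950 = (-(2197/3498)w+4225/3498)((3498/169)w²+(3498/169)w+132924/169) + (0)
Last nonzero remainder: (3498/169)w²+(3498/169)w+132924/169. Dividing through by 3498/169 gives the monic gcd w²+w+38.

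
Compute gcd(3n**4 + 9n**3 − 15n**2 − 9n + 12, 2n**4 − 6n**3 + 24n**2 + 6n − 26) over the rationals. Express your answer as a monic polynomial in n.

n**2 − 1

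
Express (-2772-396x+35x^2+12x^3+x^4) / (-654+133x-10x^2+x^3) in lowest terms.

(462+143x+18x^2+x^3)/(109-4x+x^2)

Repeated division with remainder:
  x^4+12x^3+35x^2-396x-2772 = (x+22)(x^3-10x^2+133x-654) + (122x^2-2668x+11616)
  x^3-10x^2+133x-654 = ((1/122)x+362/3721)(122x^2-2668x+11616) + ((1106421/3721)x-6638526/3721)
  122x^2-2668x+11616 = ((453962/1106421)x-7203856/1106421)((1106421/3721)x-6638526/3721) + (0)
Last nonzero remainder: (1106421/3721)x-6638526/3721. Dividing through by 1106421/3721 gives the monic gcd x-6.
Cancel x-6 from numerator and denominator to get the reduced form.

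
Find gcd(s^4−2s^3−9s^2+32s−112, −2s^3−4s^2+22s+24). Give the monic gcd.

By polynomial division,
  s^4−2s^3−9s^2+32s−112 = (−(1/2)s+2)(−2s^3−4s^2+22s+24) + (10s^2−160)
  −2s^3−4s^2+22s+24 = (−(1/5)s−2/5)(10s^2−160) + (−10s−40)
  10s^2−160 = (−s+4)(−10s−40) + (0)
Last nonzero remainder: −10s−40. Dividing through by −10 gives the monic gcd s+4.

s+4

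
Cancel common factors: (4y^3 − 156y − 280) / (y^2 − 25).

(4y^2 − 20y − 56)/(y − 5)

By polynomial division,
  4y^3 − 156y − 280 = (4y)(y^2 − 25) + (−56y − 280)
  y^2 − 25 = (−(1/56)y + 5/56)(−56y − 280) + (0)
Last nonzero remainder: −56y − 280. Dividing through by −56 gives the monic gcd y + 5.
Cancel y + 5 from numerator and denominator to get the reduced form.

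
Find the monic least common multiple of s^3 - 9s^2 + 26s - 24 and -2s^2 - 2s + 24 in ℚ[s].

Repeated division with remainder:
  s^3 - 9s^2 + 26s - 24 = (-(1/2)s + 5)(-2s^2 - 2s + 24) + (48s - 144)
  -2s^2 - 2s + 24 = (-(1/24)s - 1/6)(48s - 144) + (0)
Last nonzero remainder: 48s - 144. Dividing through by 48 gives the monic gcd s - 3.
Then lcm(f, g) = f·g / gcd(f, g); expanding and making the result monic gives the answer.

s^4 - 5s^3 - 10s^2 + 80s - 96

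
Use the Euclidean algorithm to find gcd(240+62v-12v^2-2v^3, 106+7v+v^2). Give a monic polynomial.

1

Apply the Euclidean algorithm:
  -2v^3-12v^2+62v+240 = (-2v+2)(v^2+7v+106) + (260v+28)
  v^2+7v+106 = ((1/260)v+112/4225)(260v+28) + (444714/4225)
  260v+28 = ((549250/222357)v+59150/222357)(444714/4225) + (0)
The last nonzero remainder is the constant 444714/4225, so the polynomials are coprime and gcd = 1.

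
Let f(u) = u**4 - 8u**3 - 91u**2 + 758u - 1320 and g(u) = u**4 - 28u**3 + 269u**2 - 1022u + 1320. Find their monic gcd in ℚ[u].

Apply the Euclidean algorithm:
  u**4 - 8u**3 - 91u**2 + 758u - 1320 = (u**4 - 28u**3 + 269u**2 - 1022u + 1320) + (20u**3 - 360u**2 + 1780u - 2640)
  u**4 - 28u**3 + 269u**2 - 1022u + 1320 = ((1/20)u - 1/2)(20u**3 - 360u**2 + 1780u - 2640) + (0)
Last nonzero remainder: 20u**3 - 360u**2 + 1780u - 2640. Dividing through by 20 gives the monic gcd u**3 - 18u**2 + 89u - 132.

u**3 - 18u**2 + 89u - 132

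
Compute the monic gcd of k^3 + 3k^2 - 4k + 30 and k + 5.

k + 5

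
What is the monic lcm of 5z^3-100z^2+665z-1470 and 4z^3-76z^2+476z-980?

Repeated division with remainder:
  5z^3-100z^2+665z-1470 = (5/4)(4z^3-76z^2+476z-980) + (-5z^2+70z-245)
  4z^3-76z^2+476z-980 = (-(4/5)z+4)(-5z^2+70z-245) + (0)
Last nonzero remainder: -5z^2+70z-245. Dividing through by -5 gives the monic gcd z^2-14z+49.
Then lcm(f, g) = f·g / gcd(f, g); expanding and making the result monic gives the answer.

z^4-25z^3+233z^2-959z+1470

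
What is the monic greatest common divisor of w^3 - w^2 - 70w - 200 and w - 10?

Apply the Euclidean algorithm:
  w^3 - w^2 - 70w - 200 = (w^2 + 9w + 20)(w - 10) + (0)
The last nonzero remainder w - 10 is already monic.

w - 10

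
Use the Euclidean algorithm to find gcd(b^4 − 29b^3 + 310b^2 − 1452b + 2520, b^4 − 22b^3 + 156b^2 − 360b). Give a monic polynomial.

Repeated division with remainder:
  b^4 − 29b^3 + 310b^2 − 1452b + 2520 = (b^4 − 22b^3 + 156b^2 − 360b) + (−7b^3 + 154b^2 − 1092b + 2520)
  b^4 − 22b^3 + 156b^2 − 360b = (−(1/7)b)(−7b^3 + 154b^2 − 1092b + 2520) + (0)
Last nonzero remainder: −7b^3 + 154b^2 − 1092b + 2520. Dividing through by −7 gives the monic gcd b^3 − 22b^2 + 156b − 360.

b^3 − 22b^2 + 156b − 360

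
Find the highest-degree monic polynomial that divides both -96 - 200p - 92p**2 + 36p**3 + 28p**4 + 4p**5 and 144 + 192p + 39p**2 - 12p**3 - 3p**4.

Repeated division with remainder:
  4p**5 + 28p**4 + 36p**3 - 92p**2 - 200p - 96 = (-(4/3)p - 4)(-3p**4 - 12p**3 + 39p**2 + 192p + 144) + (40p**3 + 320p**2 + 760p + 480)
  -3p**4 - 12p**3 + 39p**2 + 192p + 144 = (-(3/40)p + 3/10)(40p**3 + 320p**2 + 760p + 480) + (0)
Last nonzero remainder: 40p**3 + 320p**2 + 760p + 480. Dividing through by 40 gives the monic gcd p**3 + 8p**2 + 19p + 12.

12 + 19p + 8p**2 + p**3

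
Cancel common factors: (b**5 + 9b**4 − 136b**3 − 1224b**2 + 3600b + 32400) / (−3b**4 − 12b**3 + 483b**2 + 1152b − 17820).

By polynomial division,
  b**5 + 9b**4 − 136b**3 − 1224b**2 + 3600b + 32400 = (−(1/3)b − 5/3)(−3b**4 − 12b**3 + 483b**2 + 1152b − 17820) + (5b**3 − 35b**2 − 420b + 2700)
  −3b**4 − 12b**3 + 483b**2 + 1152b − 17820 = (−(3/5)b − 33/5)(5b**3 − 35b**2 − 420b + 2700) + (0)
Last nonzero remainder: 5b**3 − 35b**2 − 420b + 2700. Dividing through by 5 gives the monic gcd b**3 − 7b**2 − 84b + 540.
Cancel b**3 − 7b**2 − 84b + 540 from numerator and denominator to get the reduced form.

(−b**2 − 16b − 60)/(3b + 33)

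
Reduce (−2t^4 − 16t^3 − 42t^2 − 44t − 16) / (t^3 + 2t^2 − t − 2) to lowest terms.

(−2t^2 − 10t − 8)/(t − 1)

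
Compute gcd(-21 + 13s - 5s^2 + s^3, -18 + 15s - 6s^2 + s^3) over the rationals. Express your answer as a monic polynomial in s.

By polynomial division,
  s^3 - 5s^2 + 13s - 21 = (s^3 - 6s^2 + 15s - 18) + (s^2 - 2s - 3)
  s^3 - 6s^2 + 15s - 18 = (s - 4)(s^2 - 2s - 3) + (10s - 30)
  s^2 - 2s - 3 = ((1/10)s + 1/10)(10s - 30) + (0)
Last nonzero remainder: 10s - 30. Dividing through by 10 gives the monic gcd s - 3.

-3 + s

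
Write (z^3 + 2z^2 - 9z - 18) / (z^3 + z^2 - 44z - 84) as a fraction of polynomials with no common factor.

(z^2 - 9)/(z^2 - z - 42)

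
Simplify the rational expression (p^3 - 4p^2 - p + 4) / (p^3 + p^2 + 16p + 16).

(p^2 - 5p + 4)/(p^2 + 16)

Repeated division with remainder:
  p^3 - 4p^2 - p + 4 = (p^3 + p^2 + 16p + 16) + (-5p^2 - 17p - 12)
  p^3 + p^2 + 16p + 16 = (-(1/5)p + 12/25)(-5p^2 - 17p - 12) + ((544/25)p + 544/25)
  -5p^2 - 17p - 12 = (-(125/544)p - 75/136)((544/25)p + 544/25) + (0)
Last nonzero remainder: (544/25)p + 544/25. Dividing through by 544/25 gives the monic gcd p + 1.
Cancel p + 1 from numerator and denominator to get the reduced form.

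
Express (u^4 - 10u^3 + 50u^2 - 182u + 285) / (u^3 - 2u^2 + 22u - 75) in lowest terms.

Euclidean algorithm in ℚ[u]:
  u^4 - 10u^3 + 50u^2 - 182u + 285 = (u - 8)(u^3 - 2u^2 + 22u - 75) + (12u^2 + 69u - 315)
  u^3 - 2u^2 + 22u - 75 = ((1/12)u - 31/48)(12u^2 + 69u - 315) + ((1485/16)u - 4455/16)
  12u^2 + 69u - 315 = ((64/495)u + 112/99)((1485/16)u - 4455/16) + (0)
Last nonzero remainder: (1485/16)u - 4455/16. Dividing through by 1485/16 gives the monic gcd u - 3.
Cancel u - 3 from numerator and denominator to get the reduced form.

(u^3 - 7u^2 + 29u - 95)/(u^2 + u + 25)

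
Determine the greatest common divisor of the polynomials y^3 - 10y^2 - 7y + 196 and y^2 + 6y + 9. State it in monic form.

1

Euclidean algorithm in ℚ[y]:
  y^3 - 10y^2 - 7y + 196 = (y - 16)(y^2 + 6y + 9) + (80y + 340)
  y^2 + 6y + 9 = ((1/80)y + 7/320)(80y + 340) + (25/16)
  80y + 340 = ((256/5)y + 1088/5)(25/16) + (0)
The last nonzero remainder is the constant 25/16, so the polynomials are coprime and gcd = 1.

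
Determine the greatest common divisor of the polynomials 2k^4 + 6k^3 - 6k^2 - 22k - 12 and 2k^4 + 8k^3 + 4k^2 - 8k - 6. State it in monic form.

k^3 + 5k^2 + 7k + 3

Apply the Euclidean algorithm:
  2k^4 + 6k^3 - 6k^2 - 22k - 12 = (2k^4 + 8k^3 + 4k^2 - 8k - 6) + (-2k^3 - 10k^2 - 14k - 6)
  2k^4 + 8k^3 + 4k^2 - 8k - 6 = (-k + 1)(-2k^3 - 10k^2 - 14k - 6) + (0)
Last nonzero remainder: -2k^3 - 10k^2 - 14k - 6. Dividing through by -2 gives the monic gcd k^3 + 5k^2 + 7k + 3.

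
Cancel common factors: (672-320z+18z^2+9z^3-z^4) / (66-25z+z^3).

(112-72z+15z^2-z^3)/(11-6z+z^2)

Euclidean algorithm in ℚ[z]:
  -z^4+9z^3+18z^2-320z+672 = (-z+9)(z^3-25z+66) + (-7z^2-29z+78)
  z^3-25z+66 = (-(1/7)z+29/49)(-7z^2-29z+78) + ((162/49)z+972/49)
  -7z^2-29z+78 = (-(343/162)z+637/162)((162/49)z+972/49) + (0)
Last nonzero remainder: (162/49)z+972/49. Dividing through by 162/49 gives the monic gcd z+6.
Cancel z+6 from numerator and denominator to get the reduced form.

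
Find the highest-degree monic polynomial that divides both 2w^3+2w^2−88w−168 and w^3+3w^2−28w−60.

By polynomial division,
  2w^3+2w^2−88w−168 = (2)(w^3+3w^2−28w−60) + (−4w^2−32w−48)
  w^3+3w^2−28w−60 = (−(1/4)w+5/4)(−4w^2−32w−48) + (0)
Last nonzero remainder: −4w^2−32w−48. Dividing through by −4 gives the monic gcd w^2+8w+12.

w^2+8w+12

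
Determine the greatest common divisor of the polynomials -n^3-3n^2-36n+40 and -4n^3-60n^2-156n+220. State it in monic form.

Apply the Euclidean algorithm:
  -n^3-3n^2-36n+40 = (1/4)(-4n^3-60n^2-156n+220) + (12n^2+3n-15)
  -4n^3-60n^2-156n+220 = (-(1/3)n-59/12)(12n^2+3n-15) + (-(585/4)n+585/4)
  12n^2+3n-15 = (-(16/195)n-4/39)(-(585/4)n+585/4) + (0)
Last nonzero remainder: -(585/4)n+585/4. Dividing through by -585/4 gives the monic gcd n-1.

n-1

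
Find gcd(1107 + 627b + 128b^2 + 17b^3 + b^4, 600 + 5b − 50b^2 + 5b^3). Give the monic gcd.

Repeated division with remainder:
  b^4 + 17b^3 + 128b^2 + 627b + 1107 = ((1/5)b + 27/5)(5b^3 − 50b^2 + 5b + 600) + (397b^2 + 480b − 2133)
  5b^3 − 50b^2 + 5b + 600 = ((5/397)b − 22250/157609)(397b^2 + 480b − 2133) + ((15702050/157609)b + 47106150/157609)
  397b^2 + 480b − 2133 = ((62570773/15702050)b − 112059999/15702050)((15702050/157609)b + 47106150/157609) + (0)
Last nonzero remainder: (15702050/157609)b + 47106150/157609. Dividing through by 15702050/157609 gives the monic gcd b + 3.

3 + b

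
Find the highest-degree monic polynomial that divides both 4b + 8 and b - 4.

1

Repeated division with remainder:
  4b + 8 = (4)(b - 4) + (24)
  b - 4 = ((1/24)b - 1/6)(24) + (0)
The last nonzero remainder is the constant 24, so the polynomials are coprime and gcd = 1.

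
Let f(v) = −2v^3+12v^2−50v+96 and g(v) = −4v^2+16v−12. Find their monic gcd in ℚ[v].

v−3

Euclidean algorithm in ℚ[v]:
  −2v^3+12v^2−50v+96 = ((1/2)v−1)(−4v^2+16v−12) + (−28v+84)
  −4v^2+16v−12 = ((1/7)v−1/7)(−28v+84) + (0)
Last nonzero remainder: −28v+84. Dividing through by −28 gives the monic gcd v−3.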